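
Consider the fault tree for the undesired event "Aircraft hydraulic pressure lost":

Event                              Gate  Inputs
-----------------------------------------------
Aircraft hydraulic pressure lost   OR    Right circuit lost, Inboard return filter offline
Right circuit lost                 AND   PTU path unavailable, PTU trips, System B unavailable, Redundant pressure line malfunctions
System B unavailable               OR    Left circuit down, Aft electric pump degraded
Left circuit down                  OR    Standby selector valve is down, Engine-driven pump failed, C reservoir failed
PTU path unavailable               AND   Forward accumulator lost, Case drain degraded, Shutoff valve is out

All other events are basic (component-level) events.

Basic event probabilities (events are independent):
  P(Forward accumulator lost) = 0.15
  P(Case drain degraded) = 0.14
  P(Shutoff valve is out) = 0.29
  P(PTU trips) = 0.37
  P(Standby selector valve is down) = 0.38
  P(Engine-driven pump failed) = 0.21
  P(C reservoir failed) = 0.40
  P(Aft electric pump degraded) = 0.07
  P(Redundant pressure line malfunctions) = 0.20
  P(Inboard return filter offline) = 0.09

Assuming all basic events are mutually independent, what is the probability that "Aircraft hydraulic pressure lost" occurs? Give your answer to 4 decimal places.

0.0903

P(PTU path unavailable) [AND] = 0.15 × 0.14 × 0.29 = 0.006090
P(Left circuit down) [OR] = 1 − (1−0.38) × (1−0.21) × (1−0.40) = 0.706120
P(System B unavailable) [OR] = 1 − (1−0.706120) × (1−0.07) = 0.726692
P(Right circuit lost) [AND] = 0.006090 × 0.37 × 0.726692 × 0.20 = 0.000327
P(Aircraft hydraulic pressure lost) [OR] = 1 − (1−0.000327) × (1−0.09) = 0.090298
Rounded to 4 decimal places: P(Aircraft hydraulic pressure lost) ≈ 0.0903.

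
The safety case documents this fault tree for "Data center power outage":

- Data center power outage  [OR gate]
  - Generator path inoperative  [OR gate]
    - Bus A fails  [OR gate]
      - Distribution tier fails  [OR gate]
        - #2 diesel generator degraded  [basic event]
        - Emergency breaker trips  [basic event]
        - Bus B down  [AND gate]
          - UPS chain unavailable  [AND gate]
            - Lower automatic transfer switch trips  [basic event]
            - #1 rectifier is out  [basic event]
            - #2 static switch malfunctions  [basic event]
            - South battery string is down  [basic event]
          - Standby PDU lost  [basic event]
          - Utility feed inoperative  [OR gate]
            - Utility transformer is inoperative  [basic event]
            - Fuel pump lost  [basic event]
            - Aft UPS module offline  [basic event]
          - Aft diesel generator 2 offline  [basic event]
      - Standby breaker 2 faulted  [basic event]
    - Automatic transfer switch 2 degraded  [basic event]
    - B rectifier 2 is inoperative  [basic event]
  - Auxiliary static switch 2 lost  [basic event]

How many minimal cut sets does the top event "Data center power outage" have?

UPS chain unavailable [AND]: one cut set from each child combined → 1 × 1 × 1 × 1 = 1 cut set(s).
Utility feed inoperative [OR]: union of children's cut sets → 3 cut set(s).
Bus B down [AND]: one cut set from each child combined → 1 × 1 × 3 × 1 = 3 cut set(s).
Distribution tier fails [OR]: union of children's cut sets → 5 cut set(s).
Bus A fails [OR]: union of children's cut sets → 6 cut set(s).
Generator path inoperative [OR]: union of children's cut sets → 8 cut set(s).
Data center power outage [OR]: union of children's cut sets → 9 cut set(s).
Minimal cut sets: {#2 diesel generator degraded}; {Emergency breaker trips}; {#1 rectifier is out, #2 static switch malfunctions, Aft diesel generator 2 offline, Lower automatic transfer switch trips, South battery string is down, Standby PDU lost, Utility transformer is inoperative}; {#1 rectifier is out, #2 static switch malfunctions, Aft diesel generator 2 offline, Fuel pump lost, Lower automatic transfer switch trips, South battery string is down, Standby PDU lost}; {#1 rectifier is out, #2 static switch malfunctions, Aft UPS module offline, Aft diesel generator 2 offline, Lower automatic transfer switch trips, South battery string is down, Standby PDU lost}; {Standby breaker 2 faulted}; {Automatic transfer switch 2 degraded}; {B rectifier 2 is inoperative}; {Auxiliary static switch 2 lost}.

9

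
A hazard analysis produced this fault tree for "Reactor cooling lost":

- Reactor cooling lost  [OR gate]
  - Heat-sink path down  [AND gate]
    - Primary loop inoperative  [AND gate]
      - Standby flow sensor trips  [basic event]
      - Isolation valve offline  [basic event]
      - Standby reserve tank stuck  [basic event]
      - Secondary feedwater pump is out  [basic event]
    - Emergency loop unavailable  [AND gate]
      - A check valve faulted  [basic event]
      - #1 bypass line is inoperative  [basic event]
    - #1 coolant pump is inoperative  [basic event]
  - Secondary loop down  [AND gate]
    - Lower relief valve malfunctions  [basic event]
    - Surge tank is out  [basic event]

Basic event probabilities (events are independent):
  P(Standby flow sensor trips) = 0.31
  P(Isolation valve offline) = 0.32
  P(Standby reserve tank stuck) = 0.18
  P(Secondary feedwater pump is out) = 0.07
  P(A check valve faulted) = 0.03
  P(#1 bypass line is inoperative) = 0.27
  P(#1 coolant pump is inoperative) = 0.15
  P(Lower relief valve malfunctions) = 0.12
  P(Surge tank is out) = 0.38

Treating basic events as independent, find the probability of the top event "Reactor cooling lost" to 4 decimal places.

0.0456

P(Primary loop inoperative) [AND] = 0.31 × 0.32 × 0.18 × 0.07 = 0.001250
P(Emergency loop unavailable) [AND] = 0.03 × 0.27 = 0.008100
P(Heat-sink path down) [AND] = 0.001250 × 0.008100 × 0.15 = 0.000002
P(Secondary loop down) [AND] = 0.12 × 0.38 = 0.045600
P(Reactor cooling lost) [OR] = 1 − (1−0.000002) × (1−0.045600) = 0.045602
Rounded to 4 decimal places: P(Reactor cooling lost) ≈ 0.0456.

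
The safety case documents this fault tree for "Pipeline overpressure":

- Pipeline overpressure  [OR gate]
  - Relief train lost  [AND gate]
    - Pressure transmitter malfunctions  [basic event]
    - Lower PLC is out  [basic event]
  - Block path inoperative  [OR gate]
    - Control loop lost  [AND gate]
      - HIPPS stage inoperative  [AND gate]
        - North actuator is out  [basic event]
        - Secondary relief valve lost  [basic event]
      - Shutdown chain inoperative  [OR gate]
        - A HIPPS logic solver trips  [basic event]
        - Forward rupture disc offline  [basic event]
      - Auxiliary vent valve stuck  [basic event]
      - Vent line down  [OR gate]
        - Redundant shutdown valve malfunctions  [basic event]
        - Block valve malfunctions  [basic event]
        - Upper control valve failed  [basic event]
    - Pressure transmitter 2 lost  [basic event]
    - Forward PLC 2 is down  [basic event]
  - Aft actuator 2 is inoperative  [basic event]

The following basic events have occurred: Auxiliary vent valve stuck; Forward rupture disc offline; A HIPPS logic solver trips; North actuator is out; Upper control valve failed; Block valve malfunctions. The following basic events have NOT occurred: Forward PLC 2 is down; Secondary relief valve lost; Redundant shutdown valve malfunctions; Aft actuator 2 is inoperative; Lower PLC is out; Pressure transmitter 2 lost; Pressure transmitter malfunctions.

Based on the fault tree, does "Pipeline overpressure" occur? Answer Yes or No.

No

Relief train lost [AND]: Pressure transmitter malfunctions=not, Lower PLC is out=not → not all inputs occur → does not occur.
HIPPS stage inoperative [AND]: North actuator is out=occurs, Secondary relief valve lost=not → not all inputs occur → does not occur.
Shutdown chain inoperative [OR]: A HIPPS logic solver trips=occurs, Forward rupture disc offline=occurs → at least one input occurs → occurs.
Vent line down [OR]: Redundant shutdown valve malfunctions=not, Block valve malfunctions=occurs, Upper control valve failed=occurs → at least one input occurs → occurs.
Control loop lost [AND]: HIPPS stage inoperative=not, Shutdown chain inoperative=occurs, Auxiliary vent valve stuck=occurs, Vent line down=occurs → not all inputs occur → does not occur.
Block path inoperative [OR]: Control loop lost=not, Pressure transmitter 2 lost=not, Forward PLC 2 is down=not → no input occurs → does not occur.
Pipeline overpressure [OR]: Relief train lost=not, Block path inoperative=not, Aft actuator 2 is inoperative=not → no input occurs → does not occur.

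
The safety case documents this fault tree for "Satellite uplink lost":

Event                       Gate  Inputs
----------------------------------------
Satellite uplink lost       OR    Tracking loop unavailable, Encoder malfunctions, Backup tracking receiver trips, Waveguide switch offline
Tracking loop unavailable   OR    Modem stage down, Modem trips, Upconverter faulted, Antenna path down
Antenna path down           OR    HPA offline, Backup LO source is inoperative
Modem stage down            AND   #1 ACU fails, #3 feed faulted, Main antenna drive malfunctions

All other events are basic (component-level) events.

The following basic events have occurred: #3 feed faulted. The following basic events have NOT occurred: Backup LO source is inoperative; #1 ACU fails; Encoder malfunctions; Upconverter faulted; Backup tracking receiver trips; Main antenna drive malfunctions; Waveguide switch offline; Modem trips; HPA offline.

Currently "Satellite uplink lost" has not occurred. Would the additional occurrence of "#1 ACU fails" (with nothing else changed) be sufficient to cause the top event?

No

Counterfactual: set "#1 ACU fails" to occurred.
Modem stage down [AND]: #1 ACU fails=occurs, #3 feed faulted=occurs, Main antenna drive malfunctions=not → not all inputs occur → does not occur.
Antenna path down [OR]: HPA offline=not, Backup LO source is inoperative=not → no input occurs → does not occur.
Tracking loop unavailable [OR]: Modem stage down=not, Modem trips=not, Upconverter faulted=not, Antenna path down=not → no input occurs → does not occur.
Satellite uplink lost [OR]: Tracking loop unavailable=not, Encoder malfunctions=not, Backup tracking receiver trips=not, Waveguide switch offline=not → no input occurs → does not occur.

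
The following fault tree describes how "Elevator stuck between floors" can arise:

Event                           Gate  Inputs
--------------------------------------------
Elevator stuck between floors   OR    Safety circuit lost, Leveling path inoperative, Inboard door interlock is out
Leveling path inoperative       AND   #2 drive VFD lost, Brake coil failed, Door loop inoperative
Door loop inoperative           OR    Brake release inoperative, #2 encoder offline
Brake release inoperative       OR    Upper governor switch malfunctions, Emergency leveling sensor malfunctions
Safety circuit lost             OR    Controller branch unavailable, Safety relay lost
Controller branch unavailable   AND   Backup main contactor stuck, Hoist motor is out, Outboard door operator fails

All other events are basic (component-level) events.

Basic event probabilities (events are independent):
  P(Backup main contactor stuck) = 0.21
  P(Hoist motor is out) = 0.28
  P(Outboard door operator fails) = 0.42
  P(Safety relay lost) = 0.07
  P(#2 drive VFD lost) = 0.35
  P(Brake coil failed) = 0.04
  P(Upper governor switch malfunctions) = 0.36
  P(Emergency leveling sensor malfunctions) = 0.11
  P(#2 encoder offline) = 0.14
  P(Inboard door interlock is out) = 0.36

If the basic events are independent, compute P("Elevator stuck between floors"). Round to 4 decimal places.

0.4236

P(Controller branch unavailable) [AND] = 0.21 × 0.28 × 0.42 = 0.024696
P(Safety circuit lost) [OR] = 1 − (1−0.024696) × (1−0.07) = 0.092967
P(Brake release inoperative) [OR] = 1 − (1−0.36) × (1−0.11) = 0.430400
P(Door loop inoperative) [OR] = 1 − (1−0.430400) × (1−0.14) = 0.510144
P(Leveling path inoperative) [AND] = 0.35 × 0.04 × 0.510144 = 0.007142
P(Elevator stuck between floors) [OR] = 1 − (1−0.092967) × (1−0.007142) × (1−0.36) = 0.423645
Rounded to 4 decimal places: P(Elevator stuck between floors) ≈ 0.4236.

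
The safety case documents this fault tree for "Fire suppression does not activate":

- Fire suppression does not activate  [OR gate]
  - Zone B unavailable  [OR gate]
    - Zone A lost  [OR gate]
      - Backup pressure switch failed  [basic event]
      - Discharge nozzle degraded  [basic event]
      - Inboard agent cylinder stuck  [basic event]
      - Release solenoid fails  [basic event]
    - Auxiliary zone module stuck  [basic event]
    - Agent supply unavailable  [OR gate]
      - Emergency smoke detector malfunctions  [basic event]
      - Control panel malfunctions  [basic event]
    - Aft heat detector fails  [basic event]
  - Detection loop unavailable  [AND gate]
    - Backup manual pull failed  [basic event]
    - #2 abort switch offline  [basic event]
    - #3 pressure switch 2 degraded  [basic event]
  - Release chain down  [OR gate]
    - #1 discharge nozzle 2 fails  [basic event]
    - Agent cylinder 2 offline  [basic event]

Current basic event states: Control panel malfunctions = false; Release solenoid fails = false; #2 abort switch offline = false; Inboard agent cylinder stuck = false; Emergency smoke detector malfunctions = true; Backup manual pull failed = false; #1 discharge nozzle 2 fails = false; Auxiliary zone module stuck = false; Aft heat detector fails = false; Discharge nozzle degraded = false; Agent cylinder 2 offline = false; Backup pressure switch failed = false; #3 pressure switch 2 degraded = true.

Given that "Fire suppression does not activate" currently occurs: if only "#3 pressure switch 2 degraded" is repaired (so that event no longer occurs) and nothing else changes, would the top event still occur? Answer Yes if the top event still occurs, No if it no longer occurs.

Counterfactual: set "#3 pressure switch 2 degraded" to not occurred.
Zone A lost [OR]: Backup pressure switch failed=not, Discharge nozzle degraded=not, Inboard agent cylinder stuck=not, Release solenoid fails=not → no input occurs → does not occur.
Agent supply unavailable [OR]: Emergency smoke detector malfunctions=occurs, Control panel malfunctions=not → at least one input occurs → occurs.
Zone B unavailable [OR]: Zone A lost=not, Auxiliary zone module stuck=not, Agent supply unavailable=occurs, Aft heat detector fails=not → at least one input occurs → occurs.
Detection loop unavailable [AND]: Backup manual pull failed=not, #2 abort switch offline=not, #3 pressure switch 2 degraded=not → not all inputs occur → does not occur.
Release chain down [OR]: #1 discharge nozzle 2 fails=not, Agent cylinder 2 offline=not → no input occurs → does not occur.
Fire suppression does not activate [OR]: Zone B unavailable=occurs, Detection loop unavailable=not, Release chain down=not → at least one input occurs → occurs.

Yes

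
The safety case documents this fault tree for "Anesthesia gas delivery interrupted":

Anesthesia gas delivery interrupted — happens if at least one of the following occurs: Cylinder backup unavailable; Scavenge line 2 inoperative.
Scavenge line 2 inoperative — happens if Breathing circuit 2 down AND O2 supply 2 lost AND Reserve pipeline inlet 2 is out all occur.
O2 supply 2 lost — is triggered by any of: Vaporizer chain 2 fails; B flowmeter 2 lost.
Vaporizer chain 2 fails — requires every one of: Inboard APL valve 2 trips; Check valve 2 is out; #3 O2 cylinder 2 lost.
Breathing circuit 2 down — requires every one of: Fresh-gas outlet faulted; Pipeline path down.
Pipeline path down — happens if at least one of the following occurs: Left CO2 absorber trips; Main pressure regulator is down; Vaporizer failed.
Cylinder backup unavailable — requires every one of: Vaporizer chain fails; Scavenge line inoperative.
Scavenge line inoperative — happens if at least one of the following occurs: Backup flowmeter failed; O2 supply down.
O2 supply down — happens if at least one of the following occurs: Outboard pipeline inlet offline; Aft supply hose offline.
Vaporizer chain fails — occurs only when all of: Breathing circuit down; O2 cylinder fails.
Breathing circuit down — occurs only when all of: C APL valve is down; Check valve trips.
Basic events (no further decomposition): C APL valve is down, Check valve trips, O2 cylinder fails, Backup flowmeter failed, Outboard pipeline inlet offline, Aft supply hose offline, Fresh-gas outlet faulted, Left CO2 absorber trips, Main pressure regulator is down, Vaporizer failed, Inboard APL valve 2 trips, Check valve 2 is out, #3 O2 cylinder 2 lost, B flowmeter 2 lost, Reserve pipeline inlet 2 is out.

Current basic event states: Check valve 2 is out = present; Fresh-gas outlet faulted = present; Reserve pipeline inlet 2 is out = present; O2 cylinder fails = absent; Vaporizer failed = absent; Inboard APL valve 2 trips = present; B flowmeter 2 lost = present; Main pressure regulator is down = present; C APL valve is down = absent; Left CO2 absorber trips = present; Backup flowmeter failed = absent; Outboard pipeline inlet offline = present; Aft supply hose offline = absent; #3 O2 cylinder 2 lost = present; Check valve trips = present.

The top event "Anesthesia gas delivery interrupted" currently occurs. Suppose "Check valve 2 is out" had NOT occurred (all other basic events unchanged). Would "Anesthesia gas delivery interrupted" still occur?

Yes

Counterfactual: set "Check valve 2 is out" to not occurred.
Breathing circuit down [AND]: C APL valve is down=not, Check valve trips=occurs → not all inputs occur → does not occur.
Vaporizer chain fails [AND]: Breathing circuit down=not, O2 cylinder fails=not → not all inputs occur → does not occur.
O2 supply down [OR]: Outboard pipeline inlet offline=occurs, Aft supply hose offline=not → at least one input occurs → occurs.
Scavenge line inoperative [OR]: Backup flowmeter failed=not, O2 supply down=occurs → at least one input occurs → occurs.
Cylinder backup unavailable [AND]: Vaporizer chain fails=not, Scavenge line inoperative=occurs → not all inputs occur → does not occur.
Pipeline path down [OR]: Left CO2 absorber trips=occurs, Main pressure regulator is down=occurs, Vaporizer failed=not → at least one input occurs → occurs.
Breathing circuit 2 down [AND]: Fresh-gas outlet faulted=occurs, Pipeline path down=occurs → all inputs occur → occurs.
Vaporizer chain 2 fails [AND]: Inboard APL valve 2 trips=occurs, Check valve 2 is out=not, #3 O2 cylinder 2 lost=occurs → not all inputs occur → does not occur.
O2 supply 2 lost [OR]: Vaporizer chain 2 fails=not, B flowmeter 2 lost=occurs → at least one input occurs → occurs.
Scavenge line 2 inoperative [AND]: Breathing circuit 2 down=occurs, O2 supply 2 lost=occurs, Reserve pipeline inlet 2 is out=occurs → all inputs occur → occurs.
Anesthesia gas delivery interrupted [OR]: Cylinder backup unavailable=not, Scavenge line 2 inoperative=occurs → at least one input occurs → occurs.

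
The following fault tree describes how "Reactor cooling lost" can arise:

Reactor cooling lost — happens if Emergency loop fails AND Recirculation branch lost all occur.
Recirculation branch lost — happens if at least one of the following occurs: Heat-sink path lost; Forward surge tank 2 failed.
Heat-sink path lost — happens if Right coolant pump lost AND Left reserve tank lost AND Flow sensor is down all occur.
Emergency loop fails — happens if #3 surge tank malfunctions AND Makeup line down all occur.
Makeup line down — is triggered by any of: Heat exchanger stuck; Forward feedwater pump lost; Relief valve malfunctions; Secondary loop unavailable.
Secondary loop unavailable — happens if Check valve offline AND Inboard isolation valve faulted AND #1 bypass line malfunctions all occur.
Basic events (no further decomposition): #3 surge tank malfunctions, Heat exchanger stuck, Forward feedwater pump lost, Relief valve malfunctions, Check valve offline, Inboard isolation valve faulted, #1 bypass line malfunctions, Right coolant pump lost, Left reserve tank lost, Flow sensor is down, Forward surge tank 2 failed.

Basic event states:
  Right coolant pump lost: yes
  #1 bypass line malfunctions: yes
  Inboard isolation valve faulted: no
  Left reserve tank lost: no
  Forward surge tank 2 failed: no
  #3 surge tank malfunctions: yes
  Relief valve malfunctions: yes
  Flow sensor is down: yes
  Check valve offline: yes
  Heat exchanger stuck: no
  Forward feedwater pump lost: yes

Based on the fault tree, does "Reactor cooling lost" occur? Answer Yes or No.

No

Secondary loop unavailable [AND]: Check valve offline=occurs, Inboard isolation valve faulted=not, #1 bypass line malfunctions=occurs → not all inputs occur → does not occur.
Makeup line down [OR]: Heat exchanger stuck=not, Forward feedwater pump lost=occurs, Relief valve malfunctions=occurs, Secondary loop unavailable=not → at least one input occurs → occurs.
Emergency loop fails [AND]: #3 surge tank malfunctions=occurs, Makeup line down=occurs → all inputs occur → occurs.
Heat-sink path lost [AND]: Right coolant pump lost=occurs, Left reserve tank lost=not, Flow sensor is down=occurs → not all inputs occur → does not occur.
Recirculation branch lost [OR]: Heat-sink path lost=not, Forward surge tank 2 failed=not → no input occurs → does not occur.
Reactor cooling lost [AND]: Emergency loop fails=occurs, Recirculation branch lost=not → not all inputs occur → does not occur.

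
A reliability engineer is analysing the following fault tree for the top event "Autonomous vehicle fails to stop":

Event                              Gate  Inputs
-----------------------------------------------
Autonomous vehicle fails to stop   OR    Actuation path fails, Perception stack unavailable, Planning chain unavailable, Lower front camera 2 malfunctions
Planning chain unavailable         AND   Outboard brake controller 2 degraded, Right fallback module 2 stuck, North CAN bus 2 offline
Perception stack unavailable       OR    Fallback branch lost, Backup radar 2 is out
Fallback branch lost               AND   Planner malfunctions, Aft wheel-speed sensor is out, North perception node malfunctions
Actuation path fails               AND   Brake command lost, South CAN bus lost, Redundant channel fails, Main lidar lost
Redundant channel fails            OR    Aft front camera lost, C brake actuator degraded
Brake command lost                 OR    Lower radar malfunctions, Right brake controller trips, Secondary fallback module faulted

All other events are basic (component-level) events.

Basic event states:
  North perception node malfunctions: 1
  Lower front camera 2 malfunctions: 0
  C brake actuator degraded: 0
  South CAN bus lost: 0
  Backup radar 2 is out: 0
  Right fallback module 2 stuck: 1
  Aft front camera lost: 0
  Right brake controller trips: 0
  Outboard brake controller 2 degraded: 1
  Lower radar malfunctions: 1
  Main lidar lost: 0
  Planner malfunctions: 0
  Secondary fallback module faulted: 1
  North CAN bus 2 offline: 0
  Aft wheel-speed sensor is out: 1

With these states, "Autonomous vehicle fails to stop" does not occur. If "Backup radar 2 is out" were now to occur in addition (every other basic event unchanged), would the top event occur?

Counterfactual: set "Backup radar 2 is out" to occurred.
Brake command lost [OR]: Lower radar malfunctions=occurs, Right brake controller trips=not, Secondary fallback module faulted=occurs → at least one input occurs → occurs.
Redundant channel fails [OR]: Aft front camera lost=not, C brake actuator degraded=not → no input occurs → does not occur.
Actuation path fails [AND]: Brake command lost=occurs, South CAN bus lost=not, Redundant channel fails=not, Main lidar lost=not → not all inputs occur → does not occur.
Fallback branch lost [AND]: Planner malfunctions=not, Aft wheel-speed sensor is out=occurs, North perception node malfunctions=occurs → not all inputs occur → does not occur.
Perception stack unavailable [OR]: Fallback branch lost=not, Backup radar 2 is out=occurs → at least one input occurs → occurs.
Planning chain unavailable [AND]: Outboard brake controller 2 degraded=occurs, Right fallback module 2 stuck=occurs, North CAN bus 2 offline=not → not all inputs occur → does not occur.
Autonomous vehicle fails to stop [OR]: Actuation path fails=not, Perception stack unavailable=occurs, Planning chain unavailable=not, Lower front camera 2 malfunctions=not → at least one input occurs → occurs.

Yes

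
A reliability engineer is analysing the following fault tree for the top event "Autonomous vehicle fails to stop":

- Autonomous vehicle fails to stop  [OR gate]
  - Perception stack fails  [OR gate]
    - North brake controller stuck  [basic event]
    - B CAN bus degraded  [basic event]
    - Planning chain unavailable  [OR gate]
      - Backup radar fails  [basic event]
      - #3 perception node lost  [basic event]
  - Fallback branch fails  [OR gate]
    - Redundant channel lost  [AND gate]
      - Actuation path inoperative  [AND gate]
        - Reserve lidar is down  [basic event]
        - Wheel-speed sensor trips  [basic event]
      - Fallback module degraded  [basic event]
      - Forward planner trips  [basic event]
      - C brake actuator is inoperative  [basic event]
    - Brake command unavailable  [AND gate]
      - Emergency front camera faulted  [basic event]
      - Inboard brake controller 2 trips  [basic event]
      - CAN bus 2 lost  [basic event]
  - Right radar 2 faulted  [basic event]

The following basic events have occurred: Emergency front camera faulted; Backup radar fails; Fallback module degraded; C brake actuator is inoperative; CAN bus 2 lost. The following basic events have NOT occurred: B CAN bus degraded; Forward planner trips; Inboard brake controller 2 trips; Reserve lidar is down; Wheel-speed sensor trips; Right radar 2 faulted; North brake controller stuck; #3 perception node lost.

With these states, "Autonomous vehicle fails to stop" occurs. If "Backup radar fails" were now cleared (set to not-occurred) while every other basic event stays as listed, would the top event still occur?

Counterfactual: set "Backup radar fails" to not occurred.
Planning chain unavailable [OR]: Backup radar fails=not, #3 perception node lost=not → no input occurs → does not occur.
Perception stack fails [OR]: North brake controller stuck=not, B CAN bus degraded=not, Planning chain unavailable=not → no input occurs → does not occur.
Actuation path inoperative [AND]: Reserve lidar is down=not, Wheel-speed sensor trips=not → not all inputs occur → does not occur.
Redundant channel lost [AND]: Actuation path inoperative=not, Fallback module degraded=occurs, Forward planner trips=not, C brake actuator is inoperative=occurs → not all inputs occur → does not occur.
Brake command unavailable [AND]: Emergency front camera faulted=occurs, Inboard brake controller 2 trips=not, CAN bus 2 lost=occurs → not all inputs occur → does not occur.
Fallback branch fails [OR]: Redundant channel lost=not, Brake command unavailable=not → no input occurs → does not occur.
Autonomous vehicle fails to stop [OR]: Perception stack fails=not, Fallback branch fails=not, Right radar 2 faulted=not → no input occurs → does not occur.

No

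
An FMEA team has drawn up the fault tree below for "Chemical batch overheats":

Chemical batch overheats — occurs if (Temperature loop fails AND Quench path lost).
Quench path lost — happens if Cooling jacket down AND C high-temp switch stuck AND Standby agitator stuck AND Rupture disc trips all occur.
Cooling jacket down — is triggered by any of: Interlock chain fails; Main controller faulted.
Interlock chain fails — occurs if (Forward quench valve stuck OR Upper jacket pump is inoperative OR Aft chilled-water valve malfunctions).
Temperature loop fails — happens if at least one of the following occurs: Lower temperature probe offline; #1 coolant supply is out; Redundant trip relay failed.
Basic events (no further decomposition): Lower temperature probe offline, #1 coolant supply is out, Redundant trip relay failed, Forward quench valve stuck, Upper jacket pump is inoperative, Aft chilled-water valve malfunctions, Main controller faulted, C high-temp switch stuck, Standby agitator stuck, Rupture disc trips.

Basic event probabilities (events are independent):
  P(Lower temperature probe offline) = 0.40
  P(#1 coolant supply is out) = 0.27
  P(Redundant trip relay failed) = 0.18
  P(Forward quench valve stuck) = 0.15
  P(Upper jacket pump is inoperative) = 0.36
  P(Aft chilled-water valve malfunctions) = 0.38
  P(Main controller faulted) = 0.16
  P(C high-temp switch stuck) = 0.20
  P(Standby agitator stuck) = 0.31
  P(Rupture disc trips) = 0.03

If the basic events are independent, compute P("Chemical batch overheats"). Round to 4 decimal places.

0.0009

P(Temperature loop fails) [OR] = 1 − (1−0.40) × (1−0.27) × (1−0.18) = 0.640840
P(Interlock chain fails) [OR] = 1 − (1−0.15) × (1−0.36) × (1−0.38) = 0.662720
P(Cooling jacket down) [OR] = 1 − (1−0.662720) × (1−0.16) = 0.716685
P(Quench path lost) [AND] = 0.716685 × 0.20 × 0.31 × 0.03 = 0.001333
P(Chemical batch overheats) [AND] = 0.640840 × 0.001333 = 0.000854
Rounded to 4 decimal places: P(Chemical batch overheats) ≈ 0.0009.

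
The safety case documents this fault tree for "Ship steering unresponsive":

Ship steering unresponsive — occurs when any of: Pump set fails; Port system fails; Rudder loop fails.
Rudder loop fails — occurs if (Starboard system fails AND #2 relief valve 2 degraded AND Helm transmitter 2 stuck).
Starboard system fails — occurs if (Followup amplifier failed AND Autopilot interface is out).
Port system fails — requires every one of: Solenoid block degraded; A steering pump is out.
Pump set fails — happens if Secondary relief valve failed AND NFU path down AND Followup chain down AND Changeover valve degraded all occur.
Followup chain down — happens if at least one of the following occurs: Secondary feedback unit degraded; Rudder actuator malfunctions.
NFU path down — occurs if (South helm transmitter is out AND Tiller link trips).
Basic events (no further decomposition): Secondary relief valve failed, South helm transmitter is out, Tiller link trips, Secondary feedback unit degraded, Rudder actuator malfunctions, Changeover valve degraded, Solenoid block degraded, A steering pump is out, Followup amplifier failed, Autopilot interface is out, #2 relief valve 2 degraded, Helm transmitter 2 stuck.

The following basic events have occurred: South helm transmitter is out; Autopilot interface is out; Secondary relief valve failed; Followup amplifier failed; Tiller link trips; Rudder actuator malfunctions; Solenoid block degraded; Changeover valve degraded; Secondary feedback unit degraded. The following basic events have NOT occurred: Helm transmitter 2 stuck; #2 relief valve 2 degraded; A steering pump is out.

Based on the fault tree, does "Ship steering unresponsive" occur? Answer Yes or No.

Yes

NFU path down [AND]: South helm transmitter is out=occurs, Tiller link trips=occurs → all inputs occur → occurs.
Followup chain down [OR]: Secondary feedback unit degraded=occurs, Rudder actuator malfunctions=occurs → at least one input occurs → occurs.
Pump set fails [AND]: Secondary relief valve failed=occurs, NFU path down=occurs, Followup chain down=occurs, Changeover valve degraded=occurs → all inputs occur → occurs.
Port system fails [AND]: Solenoid block degraded=occurs, A steering pump is out=not → not all inputs occur → does not occur.
Starboard system fails [AND]: Followup amplifier failed=occurs, Autopilot interface is out=occurs → all inputs occur → occurs.
Rudder loop fails [AND]: Starboard system fails=occurs, #2 relief valve 2 degraded=not, Helm transmitter 2 stuck=not → not all inputs occur → does not occur.
Ship steering unresponsive [OR]: Pump set fails=occurs, Port system fails=not, Rudder loop fails=not → at least one input occurs → occurs.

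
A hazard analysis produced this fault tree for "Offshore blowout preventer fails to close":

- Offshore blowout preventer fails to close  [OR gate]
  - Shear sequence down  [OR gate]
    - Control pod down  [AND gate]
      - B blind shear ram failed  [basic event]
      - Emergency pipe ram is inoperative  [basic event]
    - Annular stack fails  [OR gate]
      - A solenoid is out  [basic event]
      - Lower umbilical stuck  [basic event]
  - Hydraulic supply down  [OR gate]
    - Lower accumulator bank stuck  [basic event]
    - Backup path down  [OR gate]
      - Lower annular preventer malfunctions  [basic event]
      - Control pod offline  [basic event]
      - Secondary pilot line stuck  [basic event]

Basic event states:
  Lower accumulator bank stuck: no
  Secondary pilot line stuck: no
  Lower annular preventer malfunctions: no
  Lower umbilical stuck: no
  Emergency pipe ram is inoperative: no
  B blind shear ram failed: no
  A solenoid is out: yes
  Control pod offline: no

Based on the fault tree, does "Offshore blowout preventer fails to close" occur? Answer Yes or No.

Yes

Control pod down [AND]: B blind shear ram failed=not, Emergency pipe ram is inoperative=not → not all inputs occur → does not occur.
Annular stack fails [OR]: A solenoid is out=occurs, Lower umbilical stuck=not → at least one input occurs → occurs.
Shear sequence down [OR]: Control pod down=not, Annular stack fails=occurs → at least one input occurs → occurs.
Backup path down [OR]: Lower annular preventer malfunctions=not, Control pod offline=not, Secondary pilot line stuck=not → no input occurs → does not occur.
Hydraulic supply down [OR]: Lower accumulator bank stuck=not, Backup path down=not → no input occurs → does not occur.
Offshore blowout preventer fails to close [OR]: Shear sequence down=occurs, Hydraulic supply down=not → at least one input occurs → occurs.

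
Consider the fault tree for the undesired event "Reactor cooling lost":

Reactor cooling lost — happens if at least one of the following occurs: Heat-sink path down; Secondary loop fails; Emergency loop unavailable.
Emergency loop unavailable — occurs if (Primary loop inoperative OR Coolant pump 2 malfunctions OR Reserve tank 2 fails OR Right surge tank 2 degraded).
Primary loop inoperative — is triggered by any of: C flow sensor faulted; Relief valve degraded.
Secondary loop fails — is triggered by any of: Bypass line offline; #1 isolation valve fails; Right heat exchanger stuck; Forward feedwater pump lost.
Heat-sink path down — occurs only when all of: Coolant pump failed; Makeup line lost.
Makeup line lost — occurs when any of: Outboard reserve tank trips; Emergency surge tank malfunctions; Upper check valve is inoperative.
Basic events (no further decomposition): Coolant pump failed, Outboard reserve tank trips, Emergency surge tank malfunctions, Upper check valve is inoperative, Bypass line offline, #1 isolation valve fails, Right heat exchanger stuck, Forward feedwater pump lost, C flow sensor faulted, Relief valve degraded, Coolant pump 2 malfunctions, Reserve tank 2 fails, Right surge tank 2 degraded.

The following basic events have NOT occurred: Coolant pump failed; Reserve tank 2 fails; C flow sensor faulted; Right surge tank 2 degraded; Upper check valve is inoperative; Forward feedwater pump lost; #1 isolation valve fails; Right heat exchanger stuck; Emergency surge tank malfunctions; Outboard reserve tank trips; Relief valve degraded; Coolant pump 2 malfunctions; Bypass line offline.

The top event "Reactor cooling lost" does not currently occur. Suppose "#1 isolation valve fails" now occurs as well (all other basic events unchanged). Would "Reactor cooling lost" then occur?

Counterfactual: set "#1 isolation valve fails" to occurred.
Makeup line lost [OR]: Outboard reserve tank trips=not, Emergency surge tank malfunctions=not, Upper check valve is inoperative=not → no input occurs → does not occur.
Heat-sink path down [AND]: Coolant pump failed=not, Makeup line lost=not → not all inputs occur → does not occur.
Secondary loop fails [OR]: Bypass line offline=not, #1 isolation valve fails=occurs, Right heat exchanger stuck=not, Forward feedwater pump lost=not → at least one input occurs → occurs.
Primary loop inoperative [OR]: C flow sensor faulted=not, Relief valve degraded=not → no input occurs → does not occur.
Emergency loop unavailable [OR]: Primary loop inoperative=not, Coolant pump 2 malfunctions=not, Reserve tank 2 fails=not, Right surge tank 2 degraded=not → no input occurs → does not occur.
Reactor cooling lost [OR]: Heat-sink path down=not, Secondary loop fails=occurs, Emergency loop unavailable=not → at least one input occurs → occurs.

Yes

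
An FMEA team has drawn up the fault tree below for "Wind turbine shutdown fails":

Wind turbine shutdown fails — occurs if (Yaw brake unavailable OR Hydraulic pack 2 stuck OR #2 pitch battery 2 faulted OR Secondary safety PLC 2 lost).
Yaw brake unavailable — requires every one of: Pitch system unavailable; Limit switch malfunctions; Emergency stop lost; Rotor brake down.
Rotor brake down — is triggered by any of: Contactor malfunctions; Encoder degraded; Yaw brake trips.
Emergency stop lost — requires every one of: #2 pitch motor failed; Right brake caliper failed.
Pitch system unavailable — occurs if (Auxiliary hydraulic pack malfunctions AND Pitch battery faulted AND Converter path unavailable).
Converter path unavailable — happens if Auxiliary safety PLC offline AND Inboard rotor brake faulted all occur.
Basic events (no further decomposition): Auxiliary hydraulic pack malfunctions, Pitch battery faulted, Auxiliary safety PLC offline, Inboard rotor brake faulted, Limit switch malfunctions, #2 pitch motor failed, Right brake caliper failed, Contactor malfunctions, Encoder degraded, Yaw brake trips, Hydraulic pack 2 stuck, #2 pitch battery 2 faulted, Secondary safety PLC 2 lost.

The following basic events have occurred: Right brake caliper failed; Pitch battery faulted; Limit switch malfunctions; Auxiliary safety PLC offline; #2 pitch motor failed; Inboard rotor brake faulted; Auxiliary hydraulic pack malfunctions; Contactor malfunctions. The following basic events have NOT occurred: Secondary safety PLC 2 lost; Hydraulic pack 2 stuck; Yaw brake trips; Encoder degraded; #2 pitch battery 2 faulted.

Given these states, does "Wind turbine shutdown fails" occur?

Yes

Converter path unavailable [AND]: Auxiliary safety PLC offline=occurs, Inboard rotor brake faulted=occurs → all inputs occur → occurs.
Pitch system unavailable [AND]: Auxiliary hydraulic pack malfunctions=occurs, Pitch battery faulted=occurs, Converter path unavailable=occurs → all inputs occur → occurs.
Emergency stop lost [AND]: #2 pitch motor failed=occurs, Right brake caliper failed=occurs → all inputs occur → occurs.
Rotor brake down [OR]: Contactor malfunctions=occurs, Encoder degraded=not, Yaw brake trips=not → at least one input occurs → occurs.
Yaw brake unavailable [AND]: Pitch system unavailable=occurs, Limit switch malfunctions=occurs, Emergency stop lost=occurs, Rotor brake down=occurs → all inputs occur → occurs.
Wind turbine shutdown fails [OR]: Yaw brake unavailable=occurs, Hydraulic pack 2 stuck=not, #2 pitch battery 2 faulted=not, Secondary safety PLC 2 lost=not → at least one input occurs → occurs.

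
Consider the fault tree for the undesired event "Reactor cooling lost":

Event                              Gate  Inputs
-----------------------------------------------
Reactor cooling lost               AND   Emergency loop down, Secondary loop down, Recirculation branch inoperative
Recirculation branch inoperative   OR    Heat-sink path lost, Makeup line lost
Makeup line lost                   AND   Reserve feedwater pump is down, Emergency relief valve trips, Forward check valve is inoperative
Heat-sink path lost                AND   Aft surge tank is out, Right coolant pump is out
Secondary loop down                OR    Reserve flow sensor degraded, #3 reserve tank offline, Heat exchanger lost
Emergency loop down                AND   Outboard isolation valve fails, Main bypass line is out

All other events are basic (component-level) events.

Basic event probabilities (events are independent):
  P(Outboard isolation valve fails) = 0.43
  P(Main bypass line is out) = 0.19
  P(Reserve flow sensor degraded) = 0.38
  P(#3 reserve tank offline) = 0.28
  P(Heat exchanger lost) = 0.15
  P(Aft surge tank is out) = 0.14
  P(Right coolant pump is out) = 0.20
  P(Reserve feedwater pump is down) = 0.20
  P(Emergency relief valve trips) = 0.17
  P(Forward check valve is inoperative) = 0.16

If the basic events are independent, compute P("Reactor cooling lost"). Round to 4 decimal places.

P(Emergency loop down) [AND] = 0.43 × 0.19 = 0.081700
P(Secondary loop down) [OR] = 1 − (1−0.38) × (1−0.28) × (1−0.15) = 0.620560
P(Heat-sink path lost) [AND] = 0.14 × 0.20 = 0.028000
P(Makeup line lost) [AND] = 0.20 × 0.17 × 0.16 = 0.005440
P(Recirculation branch inoperative) [OR] = 1 − (1−0.028000) × (1−0.005440) = 0.033288
P(Reactor cooling lost) [AND] = 0.081700 × 0.620560 × 0.033288 = 0.001688
Rounded to 4 decimal places: P(Reactor cooling lost) ≈ 0.0017.

0.0017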